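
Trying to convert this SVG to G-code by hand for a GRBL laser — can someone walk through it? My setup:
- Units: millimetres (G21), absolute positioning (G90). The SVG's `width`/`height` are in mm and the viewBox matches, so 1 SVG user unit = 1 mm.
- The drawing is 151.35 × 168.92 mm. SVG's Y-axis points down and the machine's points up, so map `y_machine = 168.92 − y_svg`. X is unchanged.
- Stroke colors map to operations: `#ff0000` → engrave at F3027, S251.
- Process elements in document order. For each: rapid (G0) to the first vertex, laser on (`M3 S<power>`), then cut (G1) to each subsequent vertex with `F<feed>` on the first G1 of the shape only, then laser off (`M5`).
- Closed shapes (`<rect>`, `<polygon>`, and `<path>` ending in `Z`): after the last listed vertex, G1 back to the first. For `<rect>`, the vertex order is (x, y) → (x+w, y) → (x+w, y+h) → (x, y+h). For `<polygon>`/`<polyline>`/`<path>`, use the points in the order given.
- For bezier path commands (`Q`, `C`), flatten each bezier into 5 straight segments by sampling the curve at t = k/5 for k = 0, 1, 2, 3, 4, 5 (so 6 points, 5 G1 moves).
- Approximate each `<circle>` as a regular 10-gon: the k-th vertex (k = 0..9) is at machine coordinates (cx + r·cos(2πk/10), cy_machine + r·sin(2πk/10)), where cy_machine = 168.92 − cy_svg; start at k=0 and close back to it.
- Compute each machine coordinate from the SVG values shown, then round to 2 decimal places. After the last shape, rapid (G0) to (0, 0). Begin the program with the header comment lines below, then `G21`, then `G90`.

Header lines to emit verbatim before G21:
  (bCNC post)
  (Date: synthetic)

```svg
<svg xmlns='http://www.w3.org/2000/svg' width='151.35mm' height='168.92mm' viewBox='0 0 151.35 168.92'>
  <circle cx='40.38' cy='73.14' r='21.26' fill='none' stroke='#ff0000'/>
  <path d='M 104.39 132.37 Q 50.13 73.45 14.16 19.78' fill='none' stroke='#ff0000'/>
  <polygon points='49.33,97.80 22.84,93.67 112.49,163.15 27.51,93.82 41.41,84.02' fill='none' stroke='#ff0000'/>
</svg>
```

Since the viewBox matches the mm dimensions, user units are millimetres directly. The only transform is the Y-flip y_m = 168.92 − y_svg.

Shape 1 is a circle drawn with `<circle>`. Its stroke #ff0000 means engrave at S251, F3027. After flipping Y the toolpath is (61.64,95.78) → (57.58,108.28) → (46.95,116.00) → (33.81,116.00) → (23.18,108.28) → (19.12,95.78) → (23.18,83.28) → (33.81,75.56) → (46.95,75.56) → (57.58,83.28) → (61.64,95.78), returning to the start.

Shape 2 is a quadratic bezier drawn with `<path>`. Its stroke #ff0000 means engrave at S251, F3027. After flipping Y the toolpath is (104.39,36.55) → (83.42,59.91) → (63.91,82.85) → (45.86,105.36) → (29.28,127.46) → (14.16,149.14).

Shape 3 is a closed polygon drawn with `<polygon>`. Its stroke #ff0000 means engrave at S251, F3027. After flipping Y the toolpath is (49.33,71.12) → (22.84,75.25) → (112.49,5.77) → (27.51,75.10) → (41.41,84.90) → (49.33,71.12), returning to the start.

(bCNC post)
(Date: synthetic)
G21
G90
G0 X61.64 Y95.78
M3 S251
G1 X57.58 Y108.28 F3027
G1 X46.95 Y116.00
G1 X33.81 Y116.00
G1 X23.18 Y108.28
G1 X19.12 Y95.78
G1 X23.18 Y83.28
G1 X33.81 Y75.56
G1 X46.95 Y75.56
G1 X57.58 Y83.28
G1 X61.64 Y95.78
M5
G0 X104.39 Y36.55
M3 S251
G1 X83.42 Y59.91 F3027
G1 X63.91 Y82.85
G1 X45.86 Y105.36
G1 X29.28 Y127.46
G1 X14.16 Y149.14
M5
G0 X49.33 Y71.12
M3 S251
G1 X22.84 Y75.25 F3027
G1 X112.49 Y5.77
G1 X27.51 Y75.10
G1 X41.41 Y84.90
G1 X49.33 Y71.12
M5
G0 X0.00 Y0.00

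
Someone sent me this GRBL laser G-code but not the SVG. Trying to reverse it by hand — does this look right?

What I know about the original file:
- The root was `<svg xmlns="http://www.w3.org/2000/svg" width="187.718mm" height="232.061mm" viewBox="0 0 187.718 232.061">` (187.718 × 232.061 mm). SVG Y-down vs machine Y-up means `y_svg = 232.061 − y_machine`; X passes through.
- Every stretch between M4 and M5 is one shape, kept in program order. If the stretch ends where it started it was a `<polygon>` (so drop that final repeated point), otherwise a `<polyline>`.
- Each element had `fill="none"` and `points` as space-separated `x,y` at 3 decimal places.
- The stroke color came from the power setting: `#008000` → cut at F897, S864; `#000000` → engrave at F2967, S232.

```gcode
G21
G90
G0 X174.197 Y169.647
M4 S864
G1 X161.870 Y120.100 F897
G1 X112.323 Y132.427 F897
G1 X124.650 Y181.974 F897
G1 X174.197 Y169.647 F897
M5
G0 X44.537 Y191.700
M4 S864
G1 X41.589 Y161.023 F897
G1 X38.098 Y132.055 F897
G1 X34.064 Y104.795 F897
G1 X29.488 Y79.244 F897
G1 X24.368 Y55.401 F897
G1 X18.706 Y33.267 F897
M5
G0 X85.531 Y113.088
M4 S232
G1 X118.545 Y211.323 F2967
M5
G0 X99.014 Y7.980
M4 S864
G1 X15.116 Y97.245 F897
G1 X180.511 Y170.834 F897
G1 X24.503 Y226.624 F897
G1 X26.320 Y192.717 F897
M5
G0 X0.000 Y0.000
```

<svg xmlns="http://www.w3.org/2000/svg" width="187.718mm" height="232.061mm" viewBox="0 0 187.718 232.061">
  <polygon points="174.197,62.414 161.870,111.961 112.323,99.634 124.650,50.087" fill="none" stroke="#008000"/>
  <polyline points="44.537,40.361 41.589,71.038 38.098,100.006 34.064,127.266 29.488,152.817 24.368,176.660 18.706,198.794" fill="none" stroke="#008000"/>
  <polyline points="85.531,118.973 118.545,20.738" fill="none" stroke="#000000"/>
  <polyline points="99.014,224.081 15.116,134.816 180.511,61.227 24.503,5.437 26.320,39.344" fill="none" stroke="#008000"/>
</svg>

y_svg = 232.061 − y_m.

[1] S864→`#008000` (cut); closed run; points: 174.197,62.414 161.870,111.961 112.323,99.634 124.650,50.087

[2] S864→`#008000` (cut); open run; points: 44.537,40.361 41.589,71.038 38.098,100.006 34.064,127.266 29.488,152.817 24.368,176.660 18.706,198.794

[3] S232→`#000000` (engrave); open run; points: 85.531,118.973 118.545,20.738

[4] S864→`#008000` (cut); open run; points: 99.014,224.081 15.116,134.816 180.511,61.227 24.503,5.437 26.320,39.344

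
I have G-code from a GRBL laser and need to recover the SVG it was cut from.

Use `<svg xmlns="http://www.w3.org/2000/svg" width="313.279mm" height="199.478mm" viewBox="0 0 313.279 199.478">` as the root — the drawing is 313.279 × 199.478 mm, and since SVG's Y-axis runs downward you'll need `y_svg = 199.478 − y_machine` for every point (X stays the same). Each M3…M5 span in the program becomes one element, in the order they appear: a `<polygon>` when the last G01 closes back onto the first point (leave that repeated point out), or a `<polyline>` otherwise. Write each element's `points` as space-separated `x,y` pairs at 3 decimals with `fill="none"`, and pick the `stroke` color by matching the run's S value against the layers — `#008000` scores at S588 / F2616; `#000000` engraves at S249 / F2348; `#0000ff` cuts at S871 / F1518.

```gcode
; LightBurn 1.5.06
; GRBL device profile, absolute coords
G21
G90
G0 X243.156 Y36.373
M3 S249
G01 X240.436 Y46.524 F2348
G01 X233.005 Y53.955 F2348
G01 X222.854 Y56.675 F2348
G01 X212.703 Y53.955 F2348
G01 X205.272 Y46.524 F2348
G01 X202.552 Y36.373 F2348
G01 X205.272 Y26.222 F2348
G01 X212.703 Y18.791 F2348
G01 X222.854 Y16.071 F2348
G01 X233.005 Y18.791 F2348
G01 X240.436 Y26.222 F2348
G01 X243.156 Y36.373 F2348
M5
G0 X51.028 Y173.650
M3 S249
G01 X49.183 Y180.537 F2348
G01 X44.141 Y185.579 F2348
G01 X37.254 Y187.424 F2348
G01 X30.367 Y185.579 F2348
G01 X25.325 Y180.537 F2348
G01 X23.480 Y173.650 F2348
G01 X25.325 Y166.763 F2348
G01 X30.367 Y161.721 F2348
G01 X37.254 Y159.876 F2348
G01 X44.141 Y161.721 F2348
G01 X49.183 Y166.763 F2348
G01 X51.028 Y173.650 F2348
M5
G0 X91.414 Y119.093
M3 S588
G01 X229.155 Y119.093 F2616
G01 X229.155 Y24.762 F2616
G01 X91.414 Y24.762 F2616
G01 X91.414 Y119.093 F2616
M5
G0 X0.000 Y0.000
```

<svg xmlns="http://www.w3.org/2000/svg" width="313.279mm" height="199.478mm" viewBox="0 0 313.279 199.478">
  <polygon points="243.156,163.105 240.436,152.954 233.005,145.523 222.854,142.803 212.703,145.523 205.272,152.954 202.552,163.105 205.272,173.256 212.703,180.687 222.854,183.407 233.005,180.687 240.436,173.256" fill="none" stroke="#000000"/>
  <polygon points="51.028,25.828 49.183,18.941 44.141,13.899 37.254,12.054 30.367,13.899 25.325,18.941 23.480,25.828 25.325,32.715 30.367,37.757 37.254,39.602 44.141,37.757 49.183,32.715" fill="none" stroke="#000000"/>
  <polygon points="91.414,80.385 229.155,80.385 229.155,174.716 91.414,174.716" fill="none" stroke="#008000"/>
</svg>

Machine Y-up, SVG Y-down with viewBox height 199.478, so y_svg = 199.478 − y_machine; X carries over.

Run 1: S249 ⇒ engrave layer `#000000`. The run returns to its start, so emit a `<polygon>` with points (Y-flipped): 243.156,163.105 240.436,152.954 233.005,145.523 222.854,142.803 212.703,145.523 205.272,152.954 202.552,163.105 205.272,173.256 212.703,180.687 222.854,183.407 233.005,180.687 240.436,173.256.

Run 2: power S249 maps to stroke `#000000` (engrave). The run returns to its start, so emit a `<polygon>` with points (Y-flipped): 51.028,25.828 49.183,18.941 44.141,13.899 37.254,12.054 30.367,13.899 25.325,18.941 23.480,25.828 25.325,32.715 30.367,37.757 37.254,39.602 44.141,37.757 49.183,32.715.

Run 3: the run's S588 means `#008000` (score). The run returns to its start, so emit a `<polygon>` with points (Y-flipped): 91.414,80.385 229.155,80.385 229.155,174.716 91.414,174.716.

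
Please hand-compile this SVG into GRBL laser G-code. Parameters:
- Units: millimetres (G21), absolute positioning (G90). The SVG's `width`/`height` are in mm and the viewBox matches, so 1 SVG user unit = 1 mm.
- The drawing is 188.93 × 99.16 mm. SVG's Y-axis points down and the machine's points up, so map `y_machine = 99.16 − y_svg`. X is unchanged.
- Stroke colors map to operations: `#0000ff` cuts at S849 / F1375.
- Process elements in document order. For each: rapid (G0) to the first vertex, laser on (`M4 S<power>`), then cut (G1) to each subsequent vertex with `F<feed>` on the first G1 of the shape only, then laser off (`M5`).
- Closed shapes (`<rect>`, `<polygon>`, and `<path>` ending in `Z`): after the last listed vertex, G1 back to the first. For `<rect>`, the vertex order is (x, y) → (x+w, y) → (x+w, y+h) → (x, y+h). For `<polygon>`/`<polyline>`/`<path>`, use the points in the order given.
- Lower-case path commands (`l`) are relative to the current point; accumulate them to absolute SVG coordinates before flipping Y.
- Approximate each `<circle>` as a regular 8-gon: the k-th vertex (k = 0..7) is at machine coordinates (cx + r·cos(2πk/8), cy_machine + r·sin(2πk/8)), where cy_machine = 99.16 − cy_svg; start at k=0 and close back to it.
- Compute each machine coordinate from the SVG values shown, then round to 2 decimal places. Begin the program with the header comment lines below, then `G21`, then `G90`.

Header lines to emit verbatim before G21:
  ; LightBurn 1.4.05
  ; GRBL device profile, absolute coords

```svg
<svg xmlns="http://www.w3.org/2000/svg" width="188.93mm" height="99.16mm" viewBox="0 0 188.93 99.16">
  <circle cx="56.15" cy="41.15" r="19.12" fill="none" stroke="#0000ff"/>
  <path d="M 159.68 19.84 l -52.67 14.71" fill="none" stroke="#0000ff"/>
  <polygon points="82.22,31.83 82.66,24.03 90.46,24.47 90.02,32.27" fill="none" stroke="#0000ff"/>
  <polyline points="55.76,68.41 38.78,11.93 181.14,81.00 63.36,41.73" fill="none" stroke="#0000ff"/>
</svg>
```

Since the viewBox matches the mm dimensions, user units are millimetres directly. The only transform is the Y-flip y_m = 99.16 − y_svg.

Shape 1 is a circle drawn with `<circle>`. Its stroke #0000ff means cut at S849, F1375. After flipping Y the toolpath is (75.27,58.01) → (69.67,71.53) → (56.15,77.13) → (42.63,71.53) → (37.03,58.01) → (42.63,44.49) → (56.15,38.89) → (69.67,44.49) → (75.27,58.01), returning to the start.

Shape 2 is a line segment drawn with `<path>`. Its stroke #0000ff means cut at S849, F1375. After flipping Y the toolpath is (159.68,79.32) → (107.01,64.61).

Shape 3 is a regular polygon drawn with `<polygon>`. Its stroke #0000ff means cut at S849, F1375. After flipping Y the toolpath is (82.22,67.33) → (82.66,75.13) → (90.46,74.69) → (90.02,66.89) → (82.22,67.33), returning to the start.

Shape 4 is a open polyline drawn with `<polyline>`. Its stroke #0000ff means cut at S849, F1375. After flipping Y the toolpath is (55.76,30.75) → (38.78,87.23) → (181.14,18.16) → (63.36,57.43).

; LightBurn 1.4.05
; GRBL device profile, absolute coords
G21
G90
G0 X75.27 Y58.01
M4 S849
G1 X69.67 Y71.53 F1375
G1 X56.15 Y77.13
G1 X42.63 Y71.53
G1 X37.03 Y58.01
G1 X42.63 Y44.49
G1 X56.15 Y38.89
G1 X69.67 Y44.49
G1 X75.27 Y58.01
M5
G0 X159.68 Y79.32
M4 S849
G1 X107.01 Y64.61 F1375
M5
G0 X82.22 Y67.33
M4 S849
G1 X82.66 Y75.13 F1375
G1 X90.46 Y74.69
G1 X90.02 Y66.89
G1 X82.22 Y67.33
M5
G0 X55.76 Y30.75
M4 S849
G1 X38.78 Y87.23 F1375
G1 X181.14 Y18.16
G1 X63.36 Y57.43
M5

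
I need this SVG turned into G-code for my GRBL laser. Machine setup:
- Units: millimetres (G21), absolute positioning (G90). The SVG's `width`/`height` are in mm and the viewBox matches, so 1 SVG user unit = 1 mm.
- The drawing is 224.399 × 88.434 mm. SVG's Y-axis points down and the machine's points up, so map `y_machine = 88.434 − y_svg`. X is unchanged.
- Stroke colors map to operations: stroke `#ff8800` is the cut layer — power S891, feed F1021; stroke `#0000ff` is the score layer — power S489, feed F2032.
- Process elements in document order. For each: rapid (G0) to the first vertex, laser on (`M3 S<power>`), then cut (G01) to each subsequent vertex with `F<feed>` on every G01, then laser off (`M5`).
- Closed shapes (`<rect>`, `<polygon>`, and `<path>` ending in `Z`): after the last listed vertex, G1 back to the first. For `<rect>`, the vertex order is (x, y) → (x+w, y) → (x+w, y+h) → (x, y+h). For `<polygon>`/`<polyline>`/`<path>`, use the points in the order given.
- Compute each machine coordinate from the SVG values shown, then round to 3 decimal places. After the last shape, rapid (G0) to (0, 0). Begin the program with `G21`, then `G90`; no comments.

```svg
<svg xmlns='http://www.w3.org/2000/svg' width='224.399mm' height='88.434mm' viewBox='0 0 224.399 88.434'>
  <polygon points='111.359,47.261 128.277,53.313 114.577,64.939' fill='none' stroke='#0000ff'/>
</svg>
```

viewBox `0 0 224.399 88.434` with mm width/height → 1 unit = 1 mm. Flip: y_m = 88.434 − y_svg.

**Shape 1** — `<polygon>` regular polygon, stroke `#0000ff` → score (S489, F2032). Machine vertices: (111.359,41.173) → (128.277,35.121) → (114.577,23.495) → (111.359,41.173). Closed: final G1 returns to the first vertex.

G21
G90
G0 X111.359 Y41.173
M3 S489
G01 X128.277 Y35.121 F2032
G01 X114.577 Y23.495 F2032
G01 X111.359 Y41.173 F2032
M5
G0 X0.000 Y0.000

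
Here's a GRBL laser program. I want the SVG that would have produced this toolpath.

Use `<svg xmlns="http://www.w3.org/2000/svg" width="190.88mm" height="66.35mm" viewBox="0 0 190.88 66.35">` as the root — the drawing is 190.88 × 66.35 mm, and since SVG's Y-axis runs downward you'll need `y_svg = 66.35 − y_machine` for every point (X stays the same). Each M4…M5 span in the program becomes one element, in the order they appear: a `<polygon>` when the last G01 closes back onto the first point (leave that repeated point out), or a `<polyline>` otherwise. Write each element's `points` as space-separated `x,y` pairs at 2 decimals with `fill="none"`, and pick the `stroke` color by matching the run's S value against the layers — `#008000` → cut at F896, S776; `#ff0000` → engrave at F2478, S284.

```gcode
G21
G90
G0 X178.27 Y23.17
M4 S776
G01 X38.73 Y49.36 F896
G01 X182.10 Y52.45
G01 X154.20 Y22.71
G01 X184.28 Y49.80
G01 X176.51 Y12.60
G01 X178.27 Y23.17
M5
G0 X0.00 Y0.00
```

<svg xmlns="http://www.w3.org/2000/svg" width="190.88mm" height="66.35mm" viewBox="0 0 190.88 66.35">
  <polygon points="178.27,43.18 38.73,16.99 182.10,13.90 154.20,43.64 184.28,16.55 176.51,53.75" fill="none" stroke="#008000"/>
</svg>

y_svg = 66.35 − y_m. Every run uses S776, so all elements get stroke `#008000` (cut).

[1] closed run; points: 178.27,43.18 38.73,16.99 182.10,13.90 154.20,43.64 184.28,16.55 176.51,53.75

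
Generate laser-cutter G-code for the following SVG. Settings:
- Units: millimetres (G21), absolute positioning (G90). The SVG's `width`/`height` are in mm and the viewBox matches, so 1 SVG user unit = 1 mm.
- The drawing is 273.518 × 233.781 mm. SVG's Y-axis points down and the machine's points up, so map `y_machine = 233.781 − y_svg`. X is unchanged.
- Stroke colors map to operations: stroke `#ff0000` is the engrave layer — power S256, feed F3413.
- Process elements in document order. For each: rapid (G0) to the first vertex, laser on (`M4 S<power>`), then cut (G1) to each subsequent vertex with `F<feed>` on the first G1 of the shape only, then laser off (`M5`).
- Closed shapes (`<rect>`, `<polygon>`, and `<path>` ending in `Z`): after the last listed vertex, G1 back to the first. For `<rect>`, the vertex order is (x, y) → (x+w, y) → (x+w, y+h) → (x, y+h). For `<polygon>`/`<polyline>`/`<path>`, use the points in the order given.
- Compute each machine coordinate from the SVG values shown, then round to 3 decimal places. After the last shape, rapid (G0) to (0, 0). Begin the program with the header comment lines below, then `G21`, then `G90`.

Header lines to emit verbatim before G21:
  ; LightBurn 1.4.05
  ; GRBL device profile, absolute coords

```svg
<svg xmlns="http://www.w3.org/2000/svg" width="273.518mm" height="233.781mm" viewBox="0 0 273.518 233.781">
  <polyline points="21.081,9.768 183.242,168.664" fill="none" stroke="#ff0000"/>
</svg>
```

; LightBurn 1.4.05
; GRBL device profile, absolute coords
G21
G90
G0 X21.081 Y224.013
M4 S256
G1 X183.242 Y65.117 F3413
M5
G0 X0.000 Y0.000

1 u = 1 mm; y_m = 233.781 − y.

[1] `<polyline>` line segment, #ff0000→engrave S256 F3413: (21.081,224.013) → (183.242,65.117)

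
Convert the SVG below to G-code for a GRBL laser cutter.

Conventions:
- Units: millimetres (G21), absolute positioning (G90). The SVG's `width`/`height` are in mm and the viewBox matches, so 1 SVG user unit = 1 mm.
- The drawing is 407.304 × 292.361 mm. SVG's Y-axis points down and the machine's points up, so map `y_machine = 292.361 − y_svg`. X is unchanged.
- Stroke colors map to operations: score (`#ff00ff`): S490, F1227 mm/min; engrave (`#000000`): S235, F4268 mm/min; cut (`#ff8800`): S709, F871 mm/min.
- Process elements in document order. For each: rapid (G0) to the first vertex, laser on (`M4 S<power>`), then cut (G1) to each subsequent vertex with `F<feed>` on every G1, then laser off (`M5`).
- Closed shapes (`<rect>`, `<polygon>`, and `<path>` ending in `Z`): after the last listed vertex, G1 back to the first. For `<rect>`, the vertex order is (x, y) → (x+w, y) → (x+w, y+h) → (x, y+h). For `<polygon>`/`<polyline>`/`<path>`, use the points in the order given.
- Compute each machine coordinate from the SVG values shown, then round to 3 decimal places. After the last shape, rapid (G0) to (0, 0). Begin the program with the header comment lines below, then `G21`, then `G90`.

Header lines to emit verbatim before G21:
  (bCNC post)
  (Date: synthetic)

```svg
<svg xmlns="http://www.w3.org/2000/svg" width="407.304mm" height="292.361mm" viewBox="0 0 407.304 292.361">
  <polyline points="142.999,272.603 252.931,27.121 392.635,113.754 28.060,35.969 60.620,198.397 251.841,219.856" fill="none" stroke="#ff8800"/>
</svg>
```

(bCNC post)
(Date: synthetic)
G21
G90
G0 X142.999 Y19.758
M4 S709
G1 X252.931 Y265.240 F871
G1 X392.635 Y178.607 F871
G1 X28.060 Y256.392 F871
G1 X60.620 Y93.964 F871
G1 X251.841 Y72.505 F871
M5
G0 X0.000 Y0.000

viewBox `0 0 407.304 292.361` with mm width/height → 1 unit = 1 mm. Flip: y_m = 292.361 − y_svg.

**Shape 1** — `<polyline>` open polyline, stroke `#ff8800` → cut (S709, F871). Machine vertices: (142.999,19.758) → (252.931,265.240) → (392.635,178.607) → (28.060,256.392) → (60.620,93.964) → (251.841,72.505). Open path.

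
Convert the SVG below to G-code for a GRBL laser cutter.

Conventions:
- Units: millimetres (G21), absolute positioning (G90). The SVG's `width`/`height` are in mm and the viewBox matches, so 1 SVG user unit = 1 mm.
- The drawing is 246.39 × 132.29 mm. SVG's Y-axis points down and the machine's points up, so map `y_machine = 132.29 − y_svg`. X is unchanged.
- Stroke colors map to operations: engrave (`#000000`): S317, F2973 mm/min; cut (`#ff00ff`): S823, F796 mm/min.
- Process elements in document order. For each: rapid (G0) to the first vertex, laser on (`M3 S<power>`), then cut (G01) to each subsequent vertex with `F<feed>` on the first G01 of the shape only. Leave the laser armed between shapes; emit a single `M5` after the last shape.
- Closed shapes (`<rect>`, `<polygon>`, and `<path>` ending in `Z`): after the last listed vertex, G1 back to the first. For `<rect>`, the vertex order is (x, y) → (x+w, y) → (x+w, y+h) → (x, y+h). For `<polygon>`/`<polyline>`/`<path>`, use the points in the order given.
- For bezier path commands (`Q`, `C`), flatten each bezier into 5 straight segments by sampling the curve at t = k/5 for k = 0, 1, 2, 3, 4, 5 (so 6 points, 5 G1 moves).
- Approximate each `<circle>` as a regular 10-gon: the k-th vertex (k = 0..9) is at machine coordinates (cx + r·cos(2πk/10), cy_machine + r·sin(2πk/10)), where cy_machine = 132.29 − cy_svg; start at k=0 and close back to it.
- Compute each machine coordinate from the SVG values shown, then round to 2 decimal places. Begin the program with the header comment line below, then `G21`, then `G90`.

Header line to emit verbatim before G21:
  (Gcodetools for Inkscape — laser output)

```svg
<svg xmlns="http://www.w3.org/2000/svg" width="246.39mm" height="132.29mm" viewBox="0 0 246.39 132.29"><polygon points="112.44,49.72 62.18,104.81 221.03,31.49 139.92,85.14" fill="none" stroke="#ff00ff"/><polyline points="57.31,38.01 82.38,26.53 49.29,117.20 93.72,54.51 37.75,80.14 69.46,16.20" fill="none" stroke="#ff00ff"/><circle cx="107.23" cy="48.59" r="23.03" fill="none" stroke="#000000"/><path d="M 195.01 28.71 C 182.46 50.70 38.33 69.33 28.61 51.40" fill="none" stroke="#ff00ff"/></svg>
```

Since the viewBox matches the mm dimensions, user units are millimetres directly. The only transform is the Y-flip y_m = 132.29 − y_svg.

Shape 1 is a closed polygon drawn with `<polygon>`. Its stroke #ff00ff means cut at S823, F796. After flipping Y the toolpath is (112.44,82.57) → (62.18,27.48) → (221.03,100.80) → (139.92,47.15) → (112.44,82.57), returning to the start.

Shape 2 is a open polyline drawn with `<polyline>`. Its stroke #ff00ff means cut at S823, F796. After flipping Y the toolpath is (57.31,94.28) → (82.38,105.76) → (49.29,15.09) → (93.72,77.78) → (37.75,52.15) → (69.46,116.09).

Shape 3 is a circle drawn with `<circle>`. Its stroke #000000 means engrave at S317, F2973. After flipping Y the toolpath is (130.26,83.70) → (125.86,97.24) → (114.35,105.60) → (100.11,105.60) → (88.60,97.24) → (84.20,83.70) → (88.60,70.16) → (100.11,61.80) → (114.35,61.80) → (125.86,70.16) → (130.26,83.70), returning to the start.

Shape 4 is a cubic bezier drawn with `<path>`. Its stroke #ff00ff means cut at S823, F796. After flipping Y the toolpath is (195.01,103.58) → (173.82,91.05) → (133.81,80.93) → (87.77,74.80) → (48.44,74.25) → (28.61,80.89).

(Gcodetools for Inkscape — laser output)
G21
G90
G0 X112.44 Y82.57
M3 S823
G01 X62.18 Y27.48 F796
G01 X221.03 Y100.80
G01 X139.92 Y47.15
G01 X112.44 Y82.57
G0 X57.31 Y94.28
M3 S823
G01 X82.38 Y105.76 F796
G01 X49.29 Y15.09
G01 X93.72 Y77.78
G01 X37.75 Y52.15
G01 X69.46 Y116.09
G0 X130.26 Y83.70
M3 S317
G01 X125.86 Y97.24 F2973
G01 X114.35 Y105.60
G01 X100.11 Y105.60
G01 X88.60 Y97.24
G01 X84.20 Y83.70
G01 X88.60 Y70.16
G01 X100.11 Y61.80
G01 X114.35 Y61.80
G01 X125.86 Y70.16
G01 X130.26 Y83.70
G0 X195.01 Y103.58
M3 S823
G01 X173.82 Y91.05 F796
G01 X133.81 Y80.93
G01 X87.77 Y74.80
G01 X48.44 Y74.25
G01 X28.61 Y80.89
M5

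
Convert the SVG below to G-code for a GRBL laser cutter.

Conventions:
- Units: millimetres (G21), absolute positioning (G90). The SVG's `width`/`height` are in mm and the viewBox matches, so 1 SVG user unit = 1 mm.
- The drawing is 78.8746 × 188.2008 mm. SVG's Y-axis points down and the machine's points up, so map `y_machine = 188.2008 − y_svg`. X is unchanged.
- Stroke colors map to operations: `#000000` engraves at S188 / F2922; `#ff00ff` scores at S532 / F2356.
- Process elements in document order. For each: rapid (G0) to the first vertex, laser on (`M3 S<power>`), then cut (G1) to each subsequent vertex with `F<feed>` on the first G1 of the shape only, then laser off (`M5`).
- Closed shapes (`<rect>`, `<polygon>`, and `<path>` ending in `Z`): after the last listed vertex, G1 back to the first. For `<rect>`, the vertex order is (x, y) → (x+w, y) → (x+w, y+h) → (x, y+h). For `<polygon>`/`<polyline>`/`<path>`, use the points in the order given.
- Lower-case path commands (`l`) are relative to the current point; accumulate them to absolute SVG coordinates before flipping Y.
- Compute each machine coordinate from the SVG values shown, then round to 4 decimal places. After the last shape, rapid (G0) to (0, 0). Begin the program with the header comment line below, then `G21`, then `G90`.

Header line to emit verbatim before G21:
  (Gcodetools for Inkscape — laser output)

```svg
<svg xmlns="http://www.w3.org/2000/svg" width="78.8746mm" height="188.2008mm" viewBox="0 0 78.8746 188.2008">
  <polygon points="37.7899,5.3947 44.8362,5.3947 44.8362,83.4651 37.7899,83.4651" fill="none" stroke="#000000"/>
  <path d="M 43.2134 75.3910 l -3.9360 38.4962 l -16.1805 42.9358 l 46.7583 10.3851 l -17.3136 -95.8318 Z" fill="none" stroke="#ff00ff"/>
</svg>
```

(Gcodetools for Inkscape — laser output)
G21
G90
G0 X37.7899 Y182.8061
M3 S188
G1 X44.8362 Y182.8061 F2922
G1 X44.8362 Y104.7357
G1 X37.7899 Y104.7357
G1 X37.7899 Y182.8061
M5
G0 X43.2134 Y112.8098
M3 S532
G1 X39.2774 Y74.3136 F2356
G1 X23.0969 Y31.3778
G1 X69.8552 Y20.9927
G1 X52.5416 Y116.8245
G1 X43.2134 Y112.8098
M5
G0 X0.0000 Y0.0000

1 u = 1 mm; y_m = 188.2008 − y.

[1] `<polygon>` rectangle, #000000→engrave S188 F2922: (37.7899,182.8061) → (44.8362,182.8061) → (44.8362,104.7357) → (37.7899,104.7357) → (37.7899,182.8061) (closed)

[2] `<path>` closed polygon, #ff00ff→score S532 F2356: (43.2134,112.8098) → (39.2774,74.3136) → (23.0969,31.3778) → (69.8552,20.9927) → (52.5416,116.8245) → (43.2134,112.8098) (closed)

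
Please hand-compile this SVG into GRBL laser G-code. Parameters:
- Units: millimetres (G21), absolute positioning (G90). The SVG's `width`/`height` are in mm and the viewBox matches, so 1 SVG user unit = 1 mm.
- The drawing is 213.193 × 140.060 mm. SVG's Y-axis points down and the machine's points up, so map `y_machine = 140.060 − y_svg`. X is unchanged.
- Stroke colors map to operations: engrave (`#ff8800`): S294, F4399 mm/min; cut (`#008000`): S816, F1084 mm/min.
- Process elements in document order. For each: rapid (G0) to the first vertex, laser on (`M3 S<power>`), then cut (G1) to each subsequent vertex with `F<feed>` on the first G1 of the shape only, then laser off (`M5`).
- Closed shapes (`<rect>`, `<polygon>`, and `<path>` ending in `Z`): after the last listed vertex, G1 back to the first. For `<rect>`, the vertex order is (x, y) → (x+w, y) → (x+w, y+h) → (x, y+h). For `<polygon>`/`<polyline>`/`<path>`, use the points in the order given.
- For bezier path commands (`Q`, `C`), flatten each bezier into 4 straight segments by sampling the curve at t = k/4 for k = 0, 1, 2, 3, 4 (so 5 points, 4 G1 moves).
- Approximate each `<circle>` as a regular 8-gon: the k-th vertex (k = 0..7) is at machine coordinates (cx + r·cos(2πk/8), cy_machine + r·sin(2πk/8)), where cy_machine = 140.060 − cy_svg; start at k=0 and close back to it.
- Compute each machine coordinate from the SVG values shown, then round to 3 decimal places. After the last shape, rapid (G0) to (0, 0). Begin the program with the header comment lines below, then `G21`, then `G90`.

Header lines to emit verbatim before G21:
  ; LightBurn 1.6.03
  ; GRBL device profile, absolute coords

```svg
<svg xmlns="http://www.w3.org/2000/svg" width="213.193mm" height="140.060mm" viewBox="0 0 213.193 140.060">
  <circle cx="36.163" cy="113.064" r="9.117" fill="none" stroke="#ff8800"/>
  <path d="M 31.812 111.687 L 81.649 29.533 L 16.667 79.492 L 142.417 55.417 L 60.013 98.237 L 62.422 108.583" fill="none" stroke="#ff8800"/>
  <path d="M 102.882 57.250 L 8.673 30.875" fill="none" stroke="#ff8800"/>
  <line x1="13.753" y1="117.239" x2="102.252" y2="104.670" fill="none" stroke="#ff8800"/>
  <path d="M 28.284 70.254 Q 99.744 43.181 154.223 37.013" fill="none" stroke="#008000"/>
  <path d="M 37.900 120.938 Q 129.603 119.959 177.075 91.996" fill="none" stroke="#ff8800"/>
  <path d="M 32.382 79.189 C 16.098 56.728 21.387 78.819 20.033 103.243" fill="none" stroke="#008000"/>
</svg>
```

1 u = 1 mm; y_m = 140.060 − y.

[1] `<circle>` circle, #ff8800→engrave S294 F4399: (45.280,26.996) → (42.610,33.443) → (36.163,36.113) → (29.716,33.443) → (27.046,26.996) → (29.716,20.549) → (36.163,17.879) → (42.610,20.549) → (45.280,26.996) (closed)

[2] `<path>` open polyline, #ff8800→engrave S294 F4399: (31.812,28.373) → (81.649,110.527) → (16.667,60.568) → (142.417,84.643) → (60.013,41.823) → (62.422,31.477)

[3] `<path>` line segment, #ff8800→engrave S294 F4399: (102.882,82.810) → (8.673,109.185)

[4] `<line>` line segment, #ff8800→engrave S294 F4399: (13.753,22.821) → (102.252,35.390)

[5] `<path>` quadratic bezier, #008000→cut S816 F1084: (28.284,69.806) → (62.953,82.036) → (95.499,91.653) → (125.922,98.656) → (154.223,103.047)

[6] `<path>` quadratic bezier, #ff8800→engrave S294 F4399: (37.900,19.122) → (80.987,21.298) → (118.545,26.847) → (150.575,35.769) → (177.075,48.064)

[7] `<path>` cubic bezier, #008000→cut S816 F1084: (32.382,60.871) → (23.773,70.023) → (20.609,66.426) → (20.244,54.038) → (20.033,36.817)

; LightBurn 1.6.03
; GRBL device profile, absolute coords
G21
G90
G0 X45.280 Y26.996
M3 S294
G1 X42.610 Y33.443 F4399
G1 X36.163 Y36.113
G1 X29.716 Y33.443
G1 X27.046 Y26.996
G1 X29.716 Y20.549
G1 X36.163 Y17.879
G1 X42.610 Y20.549
G1 X45.280 Y26.996
M5
G0 X31.812 Y28.373
M3 S294
G1 X81.649 Y110.527 F4399
G1 X16.667 Y60.568
G1 X142.417 Y84.643
G1 X60.013 Y41.823
G1 X62.422 Y31.477
M5
G0 X102.882 Y82.810
M3 S294
G1 X8.673 Y109.185 F4399
M5
G0 X13.753 Y22.821
M3 S294
G1 X102.252 Y35.390 F4399
M5
G0 X28.284 Y69.806
M3 S816
G1 X62.953 Y82.036 F1084
G1 X95.499 Y91.653
G1 X125.922 Y98.656
G1 X154.223 Y103.047
M5
G0 X37.900 Y19.122
M3 S294
G1 X80.987 Y21.298 F4399
G1 X118.545 Y26.847
G1 X150.575 Y35.769
G1 X177.075 Y48.064
M5
G0 X32.382 Y60.871
M3 S816
G1 X23.773 Y70.023 F1084
G1 X20.609 Y66.426
G1 X20.244 Y54.038
G1 X20.033 Y36.817
M5
G0 X0.000 Y0.000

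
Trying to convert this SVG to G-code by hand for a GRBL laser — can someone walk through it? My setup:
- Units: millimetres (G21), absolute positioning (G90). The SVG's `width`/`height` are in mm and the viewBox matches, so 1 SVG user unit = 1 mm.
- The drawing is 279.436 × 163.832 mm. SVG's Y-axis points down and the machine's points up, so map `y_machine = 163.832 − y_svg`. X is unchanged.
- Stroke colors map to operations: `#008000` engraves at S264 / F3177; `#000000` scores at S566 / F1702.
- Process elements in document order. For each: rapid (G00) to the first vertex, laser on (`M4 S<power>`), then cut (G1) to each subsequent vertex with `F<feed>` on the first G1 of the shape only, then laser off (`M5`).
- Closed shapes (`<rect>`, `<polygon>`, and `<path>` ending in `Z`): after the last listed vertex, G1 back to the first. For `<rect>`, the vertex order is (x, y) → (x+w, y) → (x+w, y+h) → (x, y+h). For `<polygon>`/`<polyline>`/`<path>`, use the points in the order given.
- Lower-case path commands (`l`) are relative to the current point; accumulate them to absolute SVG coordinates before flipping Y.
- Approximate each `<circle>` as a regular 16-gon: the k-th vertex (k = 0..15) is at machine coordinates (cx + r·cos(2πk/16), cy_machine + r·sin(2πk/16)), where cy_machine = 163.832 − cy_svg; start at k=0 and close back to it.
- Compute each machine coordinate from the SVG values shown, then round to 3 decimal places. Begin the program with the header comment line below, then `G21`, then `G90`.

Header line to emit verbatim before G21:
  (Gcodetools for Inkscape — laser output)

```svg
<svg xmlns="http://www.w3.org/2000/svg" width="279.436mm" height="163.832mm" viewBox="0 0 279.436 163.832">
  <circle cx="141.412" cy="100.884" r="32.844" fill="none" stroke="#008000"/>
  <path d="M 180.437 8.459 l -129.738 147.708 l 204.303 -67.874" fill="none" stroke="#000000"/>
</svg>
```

(Gcodetools for Inkscape — laser output)
G21
G90
G00 X174.256 Y62.948
M4 S264
G1 X171.756 Y75.517 F3177
G1 X164.636 Y86.172
G1 X153.981 Y93.292
G1 X141.412 Y95.792
G1 X128.843 Y93.292
G1 X118.188 Y86.172
G1 X111.068 Y75.517
G1 X108.568 Y62.948
G1 X111.068 Y50.379
G1 X118.188 Y39.724
G1 X128.843 Y32.604
G1 X141.412 Y30.104
G1 X153.981 Y32.604
G1 X164.636 Y39.724
G1 X171.756 Y50.379
G1 X174.256 Y62.948
M5
G00 X180.437 Y155.373
M4 S566
G1 X50.699 Y7.665 F1702
G1 X255.002 Y75.539
M5

viewBox `0 0 279.436 163.832` with mm width/height → 1 unit = 1 mm. Flip: y_m = 163.832 − y_svg.

**Shape 1** — `<circle>` circle, stroke `#008000` → engrave (S264, F3177). Machine vertices: (174.256,62.948) → (171.756,75.517) → (164.636,86.172) → (153.981,93.292) → (141.412,95.792) → (128.843,93.292) → (118.188,86.172) → (111.068,75.517) → (108.568,62.948) → (111.068,50.379) → (118.188,39.724) → (128.843,32.604) → (141.412,30.104) → (153.981,32.604) → (164.636,39.724) → (171.756,50.379) → (174.256,62.948). Closed: final G1 returns to the first vertex.

**Shape 2** — `<path>` open polyline, stroke `#000000` → score (S566, F1702). Machine vertices: (180.437,155.373) → (50.699,7.665) → (255.002,75.539). Open path.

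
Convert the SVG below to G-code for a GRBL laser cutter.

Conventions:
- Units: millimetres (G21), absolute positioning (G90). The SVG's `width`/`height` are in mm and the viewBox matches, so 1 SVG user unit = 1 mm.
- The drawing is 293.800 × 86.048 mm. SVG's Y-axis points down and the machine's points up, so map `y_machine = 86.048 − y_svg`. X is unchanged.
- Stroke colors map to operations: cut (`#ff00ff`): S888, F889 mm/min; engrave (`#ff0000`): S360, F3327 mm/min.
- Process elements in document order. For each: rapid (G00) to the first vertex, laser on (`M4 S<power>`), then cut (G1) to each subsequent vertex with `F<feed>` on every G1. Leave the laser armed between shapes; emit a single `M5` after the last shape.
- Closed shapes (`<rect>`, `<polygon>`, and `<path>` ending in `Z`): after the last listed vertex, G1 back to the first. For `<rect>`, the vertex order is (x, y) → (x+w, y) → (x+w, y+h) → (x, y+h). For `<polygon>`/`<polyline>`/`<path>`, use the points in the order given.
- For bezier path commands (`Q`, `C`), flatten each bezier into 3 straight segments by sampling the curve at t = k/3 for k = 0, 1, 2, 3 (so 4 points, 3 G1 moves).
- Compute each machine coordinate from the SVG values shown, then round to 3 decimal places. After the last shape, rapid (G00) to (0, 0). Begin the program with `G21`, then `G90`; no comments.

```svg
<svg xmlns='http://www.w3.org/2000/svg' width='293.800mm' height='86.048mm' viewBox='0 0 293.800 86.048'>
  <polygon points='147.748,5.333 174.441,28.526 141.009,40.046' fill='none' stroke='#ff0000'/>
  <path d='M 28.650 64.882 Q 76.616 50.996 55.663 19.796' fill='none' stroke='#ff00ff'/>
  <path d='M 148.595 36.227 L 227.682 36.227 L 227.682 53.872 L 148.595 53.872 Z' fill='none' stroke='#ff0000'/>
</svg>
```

G21
G90
G00 X147.748 Y80.715
M4 S360
G1 X174.441 Y57.522 F3327
G1 X141.009 Y46.002 F3327
G1 X147.748 Y80.715 F3327
G00 X28.650 Y21.166
M4 S888
G1 X52.970 Y32.347 F889
G1 X61.974 Y47.376 F889
G1 X55.663 Y66.252 F889
G00 X148.595 Y49.821
M4 S360
G1 X227.682 Y49.821 F3327
G1 X227.682 Y32.176 F3327
G1 X148.595 Y32.176 F3327
G1 X148.595 Y49.821 F3327
M5
G00 X0.000 Y0.000

Since the viewBox matches the mm dimensions, user units are millimetres directly. The only transform is the Y-flip y_m = 86.048 − y_svg.

Shape 1 is a regular polygon drawn with `<polygon>`. Its stroke #ff0000 means engrave at S360, F3327. After flipping Y the toolpath is (147.748,80.715) → (174.441,57.522) → (141.009,46.002) → (147.748,80.715), returning to the start.

Shape 2 is a quadratic bezier drawn with `<path>`. Its stroke #ff00ff means cut at S888, F889. After flipping Y the toolpath is (28.650,21.166) → (52.970,32.347) → (61.974,47.376) → (55.663,66.252).

Shape 3 is a rectangle drawn with `<path>`. Its stroke #ff0000 means engrave at S360, F3327. After flipping Y the toolpath is (148.595,49.821) → (227.682,49.821) → (227.682,32.176) → (148.595,32.176) → (148.595,49.821), returning to the start.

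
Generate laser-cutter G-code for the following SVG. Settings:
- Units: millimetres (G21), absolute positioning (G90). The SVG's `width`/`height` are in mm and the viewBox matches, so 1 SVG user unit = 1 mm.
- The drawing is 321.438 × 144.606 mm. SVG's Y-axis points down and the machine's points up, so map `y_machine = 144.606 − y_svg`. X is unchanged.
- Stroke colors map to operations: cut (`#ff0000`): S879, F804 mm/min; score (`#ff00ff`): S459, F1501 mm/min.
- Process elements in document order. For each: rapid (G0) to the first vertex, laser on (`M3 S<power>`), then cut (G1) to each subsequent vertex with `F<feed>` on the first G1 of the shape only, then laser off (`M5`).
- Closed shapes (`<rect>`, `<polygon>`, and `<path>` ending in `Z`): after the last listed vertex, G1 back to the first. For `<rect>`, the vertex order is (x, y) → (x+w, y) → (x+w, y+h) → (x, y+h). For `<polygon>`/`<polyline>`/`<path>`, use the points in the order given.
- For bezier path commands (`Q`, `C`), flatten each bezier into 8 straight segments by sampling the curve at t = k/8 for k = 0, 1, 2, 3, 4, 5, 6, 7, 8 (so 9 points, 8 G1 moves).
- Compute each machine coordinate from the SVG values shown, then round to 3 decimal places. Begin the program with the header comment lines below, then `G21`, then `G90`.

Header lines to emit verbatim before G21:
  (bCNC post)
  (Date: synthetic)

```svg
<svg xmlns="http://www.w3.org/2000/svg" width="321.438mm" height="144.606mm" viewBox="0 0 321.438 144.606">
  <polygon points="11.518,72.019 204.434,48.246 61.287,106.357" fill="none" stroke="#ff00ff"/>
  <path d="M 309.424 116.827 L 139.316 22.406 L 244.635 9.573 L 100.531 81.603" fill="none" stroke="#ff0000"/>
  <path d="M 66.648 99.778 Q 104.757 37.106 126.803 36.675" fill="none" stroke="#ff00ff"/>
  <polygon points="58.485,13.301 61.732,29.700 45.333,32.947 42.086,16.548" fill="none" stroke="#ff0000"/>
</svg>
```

1 u = 1 mm; y_m = 144.606 − y.

[1] `<polygon>` closed polygon, #ff00ff→score S459 F1501: (11.518,72.587) → (204.434,96.360) → (61.287,38.249) → (11.518,72.587) (closed)

[2] `<path>` open polyline, #ff0000→cut S879 F804: (309.424,27.779) → (139.316,122.200) → (244.635,135.033) → (100.531,63.003)

[3] `<path>` quadratic bezier, #ff00ff→score S459 F1501: (66.648,44.828) → (75.924,59.523) → (84.699,72.274) → (92.971,83.079) → (100.741,91.940) → (108.010,98.855) → (114.776,103.825) → (121.041,106.851) → (126.803,107.931)

[4] `<polygon>` regular polygon, #ff0000→cut S879 F804: (58.485,131.305) → (61.732,114.906) → (45.333,111.659) → (42.086,128.058) → (58.485,131.305) (closed)

(bCNC post)
(Date: synthetic)
G21
G90
G0 X11.518 Y72.587
M3 S459
G1 X204.434 Y96.360 F1501
G1 X61.287 Y38.249
G1 X11.518 Y72.587
M5
G0 X309.424 Y27.779
M3 S879
G1 X139.316 Y122.200 F804
G1 X244.635 Y135.033
G1 X100.531 Y63.003
M5
G0 X66.648 Y44.828
M3 S459
G1 X75.924 Y59.523 F1501
G1 X84.699 Y72.274
G1 X92.971 Y83.079
G1 X100.741 Y91.940
G1 X108.010 Y98.855
G1 X114.776 Y103.825
G1 X121.041 Y106.851
G1 X126.803 Y107.931
M5
G0 X58.485 Y131.305
M3 S879
G1 X61.732 Y114.906 F804
G1 X45.333 Y111.659
G1 X42.086 Y128.058
G1 X58.485 Y131.305
M5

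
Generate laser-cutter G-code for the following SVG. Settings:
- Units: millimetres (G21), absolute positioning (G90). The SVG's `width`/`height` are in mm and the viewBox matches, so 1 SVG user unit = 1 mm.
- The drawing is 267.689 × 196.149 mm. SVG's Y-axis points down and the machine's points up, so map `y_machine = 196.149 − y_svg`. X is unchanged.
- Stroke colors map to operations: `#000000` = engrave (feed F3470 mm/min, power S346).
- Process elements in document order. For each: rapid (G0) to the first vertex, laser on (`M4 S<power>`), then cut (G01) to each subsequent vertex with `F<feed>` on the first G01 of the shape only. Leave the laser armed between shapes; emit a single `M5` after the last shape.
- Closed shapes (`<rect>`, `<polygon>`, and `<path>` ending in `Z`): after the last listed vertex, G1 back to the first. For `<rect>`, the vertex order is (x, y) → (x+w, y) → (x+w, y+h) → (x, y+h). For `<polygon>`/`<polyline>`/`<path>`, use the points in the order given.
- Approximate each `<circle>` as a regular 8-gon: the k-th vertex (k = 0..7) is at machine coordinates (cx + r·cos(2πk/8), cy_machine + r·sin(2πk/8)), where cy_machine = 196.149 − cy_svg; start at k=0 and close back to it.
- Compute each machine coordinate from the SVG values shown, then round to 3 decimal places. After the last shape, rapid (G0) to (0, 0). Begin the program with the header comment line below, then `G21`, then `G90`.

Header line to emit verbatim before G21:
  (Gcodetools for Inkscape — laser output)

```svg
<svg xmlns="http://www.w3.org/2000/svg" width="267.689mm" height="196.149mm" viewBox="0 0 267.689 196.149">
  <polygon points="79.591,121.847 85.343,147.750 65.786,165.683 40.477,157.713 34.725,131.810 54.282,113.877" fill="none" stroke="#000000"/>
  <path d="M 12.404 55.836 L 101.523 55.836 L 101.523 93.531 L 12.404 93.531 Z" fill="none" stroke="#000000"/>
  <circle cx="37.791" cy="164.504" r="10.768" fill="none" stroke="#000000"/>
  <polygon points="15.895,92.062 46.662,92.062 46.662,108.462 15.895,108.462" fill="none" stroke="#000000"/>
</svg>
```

(Gcodetools for Inkscape — laser output)
G21
G90
G0 X79.591 Y74.302
M4 S346
G01 X85.343 Y48.399 F3470
G01 X65.786 Y30.466
G01 X40.477 Y38.436
G01 X34.725 Y64.339
G01 X54.282 Y82.272
G01 X79.591 Y74.302
G0 X12.404 Y140.313
M4 S346
G01 X101.523 Y140.313 F3470
G01 X101.523 Y102.618
G01 X12.404 Y102.618
G01 X12.404 Y140.313
G0 X48.559 Y31.645
M4 S346
G01 X45.405 Y39.259 F3470
G01 X37.791 Y42.413
G01 X30.177 Y39.259
G01 X27.023 Y31.645
G01 X30.177 Y24.031
G01 X37.791 Y20.877
G01 X45.405 Y24.031
G01 X48.559 Y31.645
G0 X15.895 Y104.087
M4 S346
G01 X46.662 Y104.087 F3470
G01 X46.662 Y87.687
G01 X15.895 Y87.687
G01 X15.895 Y104.087
M5
G0 X0.000 Y0.000

1 u = 1 mm; y_m = 196.149 − y.

[1] `<polygon>` regular polygon, #000000→engrave S346 F3470: (79.591,74.302) → (85.343,48.399) → (65.786,30.466) → (40.477,38.436) → (34.725,64.339) → (54.282,82.272) → (79.591,74.302) (closed)

[2] `<path>` rectangle, #000000→engrave S346 F3470: (12.404,140.313) → (101.523,140.313) → (101.523,102.618) → (12.404,102.618) → (12.404,140.313) (closed)

[3] `<circle>` circle, #000000→engrave S346 F3470: (48.559,31.645) → (45.405,39.259) → (37.791,42.413) → (30.177,39.259) → (27.023,31.645) → (30.177,24.031) → (37.791,20.877) → (45.405,24.031) → (48.559,31.645) (closed)

[4] `<polygon>` rectangle, #000000→engrave S346 F3470: (15.895,104.087) → (46.662,104.087) → (46.662,87.687) → (15.895,87.687) → (15.895,104.087) (closed)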